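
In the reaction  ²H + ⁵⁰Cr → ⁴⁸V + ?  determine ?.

Conserve mass number: 2 + 50 = 48 + A, so A = 4.
Conserve atomic number: 1 + 24 = 23 + Z, so Z = 2.
A = 4 and Z = 2 is ⁴He — an alpha particle.

alpha particle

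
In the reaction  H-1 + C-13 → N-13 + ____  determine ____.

Conserve mass number: 1 + 13 = 13 + A, so A = 1.
Conserve atomic number: 1 + 6 = 7 + Z, so Z = 0.
A = 1 and Z = 0 is n — a neutron.

neutron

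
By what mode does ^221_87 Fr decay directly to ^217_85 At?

ΔA = 217 − 221 = -4; ΔZ = 85 − 87 = -2.
A drops by 4 and Z drops by 2 — the signature of alpha emission.

alpha decay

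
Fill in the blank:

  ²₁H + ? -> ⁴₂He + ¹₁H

Conserve mass number: 2 + A = 4 + 1, so A = 3.
Conserve atomic number: 1 + Z = 2 + 1, so Z = 2.
Z = 2 is helium, so the species is ³₂He.

He-3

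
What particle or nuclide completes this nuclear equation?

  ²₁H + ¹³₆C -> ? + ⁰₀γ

N-15

Conserve mass number: 2 + 13 = A + 0, so A = 15.
Conserve atomic number: 1 + 6 = Z + 0, so Z = 7.
Z = 7 is nitrogen, so the species is ¹⁵₇N.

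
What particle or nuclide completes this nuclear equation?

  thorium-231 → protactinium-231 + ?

Conserve mass number: 231 = 231 + A, so A = 0.
Conserve atomic number: 90 = 91 + Z, so Z = -1.
A = 0 and Z = -1 is e⁻ — a beta-minus particle.

beta-minus particle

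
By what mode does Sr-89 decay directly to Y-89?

ΔA = 89 − 89 = 0; ΔZ = 39 − 38 = +1.
A is unchanged and Z rises by 1 — a neutron has become a proton (β⁻ decay).

beta-minus decay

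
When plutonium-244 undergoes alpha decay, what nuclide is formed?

Alpha decay: mass number changes by -4, atomic number by -2.
A: 244 − 4 = 240; Z: 94 − 2 = 92.
Z = 92 is uranium, so the daughter is uranium-240.

U-240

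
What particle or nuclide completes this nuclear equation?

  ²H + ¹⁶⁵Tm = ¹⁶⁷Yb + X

gamma ray

Conserve mass number: 2 + 165 = 167 + A, so A = 0.
Conserve atomic number: 1 + 69 = 70 + Z, so Z = 0.
A = 0 and Z = 0 is γ — a gamma ray.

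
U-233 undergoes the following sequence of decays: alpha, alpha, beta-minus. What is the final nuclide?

Ac-225

Start: (A, Z) = (233, 92).
After α: (229, 90).
After α: (225, 88).
After β⁻: (225, 89).
Z = 89 is actinium.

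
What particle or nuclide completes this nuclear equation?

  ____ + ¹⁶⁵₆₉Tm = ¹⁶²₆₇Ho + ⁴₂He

Conserve mass number: A + 165 = 162 + 4, so A = 1.
Conserve atomic number: Z + 69 = 67 + 2, so Z = 0.
A = 1 and Z = 0 is ¹₀n — a neutron.

neutron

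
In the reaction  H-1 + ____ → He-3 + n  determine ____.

Conserve mass number: 1 + A = 3 + 1, so A = 3.
Conserve atomic number: 1 + Z = 2 + 0, so Z = 1.
A = 3 and Z = 1 is H-3 — a triton.

triton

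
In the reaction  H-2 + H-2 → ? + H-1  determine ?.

H-3

Conserve mass number: 2 + 2 = A + 1, so A = 3.
Conserve atomic number: 1 + 1 = Z + 1, so Z = 1.
A = 3 and Z = 1 is H-3 — a triton.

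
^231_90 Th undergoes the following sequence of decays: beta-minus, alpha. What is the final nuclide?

Start: (A, Z) = (231, 90).
After β⁻: (231, 91).
After α: (227, 89).
Z = 89 is actinium.

Ac-227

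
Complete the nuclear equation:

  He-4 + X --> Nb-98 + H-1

Conserve mass number: 4 + A = 98 + 1, so A = 95.
Conserve atomic number: 2 + Z = 41 + 1, so Z = 40.
Z = 40 is zirconium, so the species is Zr-95.

Zr-95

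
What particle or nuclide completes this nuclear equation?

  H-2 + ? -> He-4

deuteron

Conserve mass number: 2 + A = 4, so A = 2.
Conserve atomic number: 1 + Z = 2, so Z = 1.
A = 2 and Z = 1 is H-2 — a deuteron.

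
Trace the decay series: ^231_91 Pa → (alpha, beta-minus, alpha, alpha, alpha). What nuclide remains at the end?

Start: (A, Z) = (231, 91).
After α: (227, 89).
After β⁻: (227, 90).
After α: (223, 88).
After α: (219, 86).
After α: (215, 84).
Z = 84 is polonium.

Po-215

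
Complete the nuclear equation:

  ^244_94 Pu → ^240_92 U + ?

alpha particle

Conserve mass number: 244 = 240 + A, so A = 4.
Conserve atomic number: 94 = 92 + Z, so Z = 2.
A = 4 and Z = 2 is ^4_2 He — an alpha particle.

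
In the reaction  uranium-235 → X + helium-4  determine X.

Conserve mass number: 235 = A + 4, so A = 231.
Conserve atomic number: 92 = Z + 2, so Z = 90.
Z = 90 is thorium, so the species is thorium-231.

Th-231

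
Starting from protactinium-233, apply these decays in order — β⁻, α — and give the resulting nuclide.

Th-229

Start: (A, Z) = (233, 91).
After β⁻: (233, 92).
After α: (229, 90).
Z = 90 is thorium.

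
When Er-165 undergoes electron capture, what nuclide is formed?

Ho-165

Electron capture: mass number changes by +0, atomic number by -1.
A: 165 = 165; Z: 68 − 1 = 67.
Z = 67 is holmium, so the daughter is Ho-165.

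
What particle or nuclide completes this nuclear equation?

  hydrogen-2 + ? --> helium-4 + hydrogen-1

He-3

Conserve mass number: 2 + A = 4 + 1, so A = 3.
Conserve atomic number: 1 + Z = 2 + 1, so Z = 2.
Z = 2 is helium, so the species is helium-3.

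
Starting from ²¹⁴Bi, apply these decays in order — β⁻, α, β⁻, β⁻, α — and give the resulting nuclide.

Pb-206

Start: (A, Z) = (214, 83).
After β⁻: (214, 84).
After α: (210, 82).
After β⁻: (210, 83).
After β⁻: (210, 84).
After α: (206, 82).
Z = 82 is lead.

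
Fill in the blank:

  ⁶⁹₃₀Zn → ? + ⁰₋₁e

Ga-69

Conserve mass number: 69 = A + 0, so A = 69.
Conserve atomic number: 30 = Z − 1, so Z = 31.
Z = 31 is gallium, so the species is ⁶⁹₃₁Ga.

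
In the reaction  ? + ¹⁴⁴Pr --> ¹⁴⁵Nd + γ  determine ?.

proton

Conserve mass number: A + 144 = 145 + 0, so A = 1.
Conserve atomic number: Z + 59 = 60 + 0, so Z = 1.
A = 1 and Z = 1 is ¹H — a proton.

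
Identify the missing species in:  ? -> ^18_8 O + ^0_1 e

F-18

Conserve mass number: A = 18 + 0, so A = 18.
Conserve atomic number: Z = 8 + 1, so Z = 9.
Z = 9 is fluorine, so the species is ^18_9 F.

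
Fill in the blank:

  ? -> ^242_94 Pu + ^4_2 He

Cm-246

Conserve mass number: A = 242 + 4, so A = 246.
Conserve atomic number: Z = 94 + 2, so Z = 96.
Z = 96 is curium, so the species is ^246_96 Cm.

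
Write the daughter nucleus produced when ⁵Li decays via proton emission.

He-4

Proton emission: mass number changes by -1, atomic number by -1.
A: 5 − 1 = 4; Z: 3 − 1 = 2.
Z = 2 is helium, so the daughter is ⁴He.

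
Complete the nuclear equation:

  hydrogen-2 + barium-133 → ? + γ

Conserve mass number: 2 + 133 = A + 0, so A = 135.
Conserve atomic number: 1 + 56 = Z + 0, so Z = 57.
Z = 57 is lanthanum, so the species is lanthanum-135.

La-135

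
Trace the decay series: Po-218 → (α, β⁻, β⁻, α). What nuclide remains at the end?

Start: (A, Z) = (218, 84).
After α: (214, 82).
After β⁻: (214, 83).
After β⁻: (214, 84).
After α: (210, 82).
Z = 82 is lead.

Pb-210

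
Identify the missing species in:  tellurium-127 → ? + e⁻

Conserve mass number: 127 = A + 0, so A = 127.
Conserve atomic number: 52 = Z − 1, so Z = 53.
Z = 53 is iodine, so the species is iodine-127.

I-127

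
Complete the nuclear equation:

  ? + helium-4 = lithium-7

Conserve mass number: A + 4 = 7, so A = 3.
Conserve atomic number: Z + 2 = 3, so Z = 1.
A = 3 and Z = 1 is hydrogen-3 — a triton.

triton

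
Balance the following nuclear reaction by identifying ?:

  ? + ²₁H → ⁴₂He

Conserve mass number: A + 2 = 4, so A = 2.
Conserve atomic number: Z + 1 = 2, so Z = 1.
A = 2 and Z = 1 is ²₁H — a deuteron.

deuteron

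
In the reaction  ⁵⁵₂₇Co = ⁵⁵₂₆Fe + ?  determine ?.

Conserve mass number: 55 = 55 + A, so A = 0.
Conserve atomic number: 27 = 26 + Z, so Z = 1.
A = 0 and Z = 1 is ⁰₁e — a positron.

positron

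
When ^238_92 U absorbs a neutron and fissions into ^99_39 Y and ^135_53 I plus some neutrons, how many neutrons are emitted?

5

Conserve mass number: 239 = 99 + 135 + k, so k = 239 − 234 = 5.
Check atomic number: 92 = 39 + 53 + 0 = 92. ✓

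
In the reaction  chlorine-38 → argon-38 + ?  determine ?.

Conserve mass number: 38 = 38 + A, so A = 0.
Conserve atomic number: 17 = 18 + Z, so Z = -1.
A = 0 and Z = -1 is e⁻ — a beta-minus particle.

beta-minus particle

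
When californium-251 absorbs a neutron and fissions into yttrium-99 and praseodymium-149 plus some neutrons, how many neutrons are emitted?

4

Conserve mass number: 252 = 99 + 149 + k, so k = 252 − 248 = 4.
Check atomic number: 98 = 39 + 59 + 0 = 98. ✓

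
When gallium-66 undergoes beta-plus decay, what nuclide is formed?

Zn-66

Beta-plus decay: mass number changes by +0, atomic number by -1.
A: 66 = 66; Z: 31 − 1 = 30.
Z = 30 is zinc, so the daughter is zinc-66.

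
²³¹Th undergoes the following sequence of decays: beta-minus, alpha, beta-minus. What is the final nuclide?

Start: (A, Z) = (231, 90).
After β⁻: (231, 91).
After α: (227, 89).
After β⁻: (227, 90).
Z = 90 is thorium.

Th-227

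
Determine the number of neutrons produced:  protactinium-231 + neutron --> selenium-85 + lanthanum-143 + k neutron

4

Conserve mass number: 232 = 85 + 143 + k, so k = 232 − 228 = 4.
Check atomic number: 91 = 34 + 57 + 0 = 91. ✓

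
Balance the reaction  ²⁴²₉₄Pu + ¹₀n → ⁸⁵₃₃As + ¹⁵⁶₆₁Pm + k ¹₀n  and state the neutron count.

2

Conserve mass number: 243 = 85 + 156 + k, so k = 243 − 241 = 2.
Check atomic number: 94 = 33 + 61 + 0 = 94. ✓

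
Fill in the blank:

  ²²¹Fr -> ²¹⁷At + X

Conserve mass number: 221 = 217 + A, so A = 4.
Conserve atomic number: 87 = 85 + Z, so Z = 2.
A = 4 and Z = 2 is ⁴He — an alpha particle.

alpha particle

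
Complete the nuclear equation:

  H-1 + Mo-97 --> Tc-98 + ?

gamma ray

Conserve mass number: 1 + 97 = 98 + A, so A = 0.
Conserve atomic number: 1 + 42 = 43 + Z, so Z = 0.
A = 0 and Z = 0 is γ — a gamma ray.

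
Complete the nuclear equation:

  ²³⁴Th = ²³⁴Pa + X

Conserve mass number: 234 = 234 + A, so A = 0.
Conserve atomic number: 90 = 91 + Z, so Z = -1.
A = 0 and Z = -1 is e⁻ — a beta-minus particle.

beta-minus particle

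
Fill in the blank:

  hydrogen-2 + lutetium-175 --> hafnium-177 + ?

Conserve mass number: 2 + 175 = 177 + A, so A = 0.
Conserve atomic number: 1 + 71 = 72 + Z, so Z = 0.
A = 0 and Z = 0 is γ — a gamma ray.

gamma ray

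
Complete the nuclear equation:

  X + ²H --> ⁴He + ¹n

Conserve mass number: A + 2 = 4 + 1, so A = 3.
Conserve atomic number: Z + 1 = 2 + 0, so Z = 1.
A = 3 and Z = 1 is ³H — a triton.

triton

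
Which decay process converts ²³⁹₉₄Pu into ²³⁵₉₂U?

alpha decay

ΔA = 235 − 239 = -4; ΔZ = 92 − 94 = -2.
A drops by 4 and Z drops by 2 — the signature of alpha emission.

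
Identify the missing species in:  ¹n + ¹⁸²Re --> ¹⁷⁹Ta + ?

Conserve mass number: 1 + 182 = 179 + A, so A = 4.
Conserve atomic number: 0 + 75 = 73 + Z, so Z = 2.
A = 4 and Z = 2 is ⁴He — an alpha particle.

alpha particle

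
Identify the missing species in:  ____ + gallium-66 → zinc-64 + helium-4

Conserve mass number: A + 66 = 64 + 4, so A = 2.
Conserve atomic number: Z + 31 = 30 + 2, so Z = 1.
A = 2 and Z = 1 is hydrogen-2 — a deuteron.

deuteron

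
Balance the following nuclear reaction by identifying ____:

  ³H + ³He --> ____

Li-6

Conserve mass number: 3 + 3 = A, so A = 6.
Conserve atomic number: 1 + 2 = Z, so Z = 3.
Z = 3 is lithium, so the species is ⁶Li.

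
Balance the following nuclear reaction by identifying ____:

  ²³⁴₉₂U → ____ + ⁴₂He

Th-230

Conserve mass number: 234 = A + 4, so A = 230.
Conserve atomic number: 92 = Z + 2, so Z = 90.
Z = 90 is thorium, so the species is ²³⁰₉₀Th.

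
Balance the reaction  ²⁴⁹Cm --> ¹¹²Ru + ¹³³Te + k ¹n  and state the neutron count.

4

Conserve mass number: 249 = 112 + 133 + k, so k = 249 − 245 = 4.
Check atomic number: 96 = 44 + 52 + 0 = 96. ✓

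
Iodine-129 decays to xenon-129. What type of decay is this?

ΔA = 129 − 129 = 0; ΔZ = 54 − 53 = +1.
A is unchanged and Z rises by 1 — a neutron has become a proton (β⁻ decay).

beta-minus decay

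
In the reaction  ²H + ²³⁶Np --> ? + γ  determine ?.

Conserve mass number: 2 + 236 = A + 0, so A = 238.
Conserve atomic number: 1 + 93 = Z + 0, so Z = 94.
Z = 94 is plutonium, so the species is ²³⁸Pu.

Pu-238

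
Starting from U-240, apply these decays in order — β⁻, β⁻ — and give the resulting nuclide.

Pu-240

Start: (A, Z) = (240, 92).
After β⁻: (240, 93).
After β⁻: (240, 94).
Z = 94 is plutonium.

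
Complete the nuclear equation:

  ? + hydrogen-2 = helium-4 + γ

Conserve mass number: A + 2 = 4 + 0, so A = 2.
Conserve atomic number: Z + 1 = 2 + 0, so Z = 1.
A = 2 and Z = 1 is hydrogen-2 — a deuteron.

deuteron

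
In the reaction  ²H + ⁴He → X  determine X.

Conserve mass number: 2 + 4 = A, so A = 6.
Conserve atomic number: 1 + 2 = Z, so Z = 3.
Z = 3 is lithium, so the species is ⁶Li.

Li-6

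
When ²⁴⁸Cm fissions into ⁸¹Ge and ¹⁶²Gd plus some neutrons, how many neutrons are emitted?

5

Conserve mass number: 248 = 81 + 162 + k, so k = 248 − 243 = 5.
Check atomic number: 96 = 32 + 64 + 0 = 96. ✓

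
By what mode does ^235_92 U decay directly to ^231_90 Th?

alpha decay

ΔA = 231 − 235 = -4; ΔZ = 90 − 92 = -2.
A drops by 4 and Z drops by 2 — the signature of alpha emission.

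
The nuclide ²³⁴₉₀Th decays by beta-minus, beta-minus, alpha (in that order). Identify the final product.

Start: (A, Z) = (234, 90).
After β⁻: (234, 91).
After β⁻: (234, 92).
After α: (230, 90).
Z = 90 is thorium.

Th-230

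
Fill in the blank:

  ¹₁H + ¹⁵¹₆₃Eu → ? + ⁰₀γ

Gd-152

Conserve mass number: 1 + 151 = A + 0, so A = 152.
Conserve atomic number: 1 + 63 = Z + 0, so Z = 64.
Z = 64 is gadolinium, so the species is ¹⁵²₆₄Gd.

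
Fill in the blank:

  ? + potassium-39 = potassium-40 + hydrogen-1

Conserve mass number: A + 39 = 40 + 1, so A = 2.
Conserve atomic number: Z + 19 = 19 + 1, so Z = 1.
A = 2 and Z = 1 is hydrogen-2 — a deuteron.

deuteron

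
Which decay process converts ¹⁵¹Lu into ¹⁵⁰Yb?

ΔA = 150 − 151 = -1; ΔZ = 70 − 71 = -1.
A drops by 1 and Z drops by 1 — a proton was emitted.

proton emission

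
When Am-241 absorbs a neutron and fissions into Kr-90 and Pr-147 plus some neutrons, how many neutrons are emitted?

5

Conserve mass number: 242 = 90 + 147 + k, so k = 242 − 237 = 5.
Check atomic number: 95 = 36 + 59 + 0 = 95. ✓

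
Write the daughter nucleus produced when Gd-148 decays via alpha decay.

Sm-144

Alpha decay: mass number changes by -4, atomic number by -2.
A: 148 − 4 = 144; Z: 64 − 2 = 62.
Z = 62 is samarium, so the daughter is Sm-144.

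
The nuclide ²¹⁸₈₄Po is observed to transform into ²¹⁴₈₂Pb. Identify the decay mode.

ΔA = 214 − 218 = -4; ΔZ = 82 − 84 = -2.
A drops by 4 and Z drops by 2 — the signature of alpha emission.

alpha decay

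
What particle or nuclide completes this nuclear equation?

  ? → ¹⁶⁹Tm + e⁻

Er-169

Conserve mass number: A = 169 + 0, so A = 169.
Conserve atomic number: Z = 69 − 1, so Z = 68.
Z = 68 is erbium, so the species is ¹⁶⁹Er.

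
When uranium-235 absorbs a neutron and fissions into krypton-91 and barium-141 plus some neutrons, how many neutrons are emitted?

4

Conserve mass number: 236 = 91 + 141 + k, so k = 236 − 232 = 4.
Check atomic number: 92 = 36 + 56 + 0 = 92. ✓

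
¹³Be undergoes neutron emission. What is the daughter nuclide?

Neutron emission: mass number changes by -1, atomic number by +0.
A: 13 − 1 = 12; Z: 4 = 4.
Z = 4 is beryllium, so the daughter is ¹²Be.

Be-12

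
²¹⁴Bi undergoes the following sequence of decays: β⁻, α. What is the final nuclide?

Pb-210

Start: (A, Z) = (214, 83).
After β⁻: (214, 84).
After α: (210, 82).
Z = 82 is lead.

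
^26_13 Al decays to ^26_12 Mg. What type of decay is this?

beta-plus decay or electron capture

ΔA = 26 − 26 = 0; ΔZ = 12 − 13 = -1.
A is unchanged and Z drops by 1 — a proton has become a neutron (β⁺ emission or electron capture).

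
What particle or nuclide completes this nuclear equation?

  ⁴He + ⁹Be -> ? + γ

Conserve mass number: 4 + 9 = A + 0, so A = 13.
Conserve atomic number: 2 + 4 = Z + 0, so Z = 6.
Z = 6 is carbon, so the species is ¹³C.

C-13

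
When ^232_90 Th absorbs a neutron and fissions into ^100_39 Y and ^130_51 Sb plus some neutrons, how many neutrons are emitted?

Conserve mass number: 233 = 100 + 130 + k, so k = 233 − 230 = 3.
Check atomic number: 90 = 39 + 51 + 0 = 90. ✓

3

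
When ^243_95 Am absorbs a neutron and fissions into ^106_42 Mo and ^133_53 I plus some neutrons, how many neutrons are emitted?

Conserve mass number: 244 = 106 + 133 + k, so k = 244 − 239 = 5.
Check atomic number: 95 = 42 + 53 + 0 = 95. ✓

5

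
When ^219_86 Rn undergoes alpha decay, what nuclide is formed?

Po-215

Alpha decay: mass number changes by -4, atomic number by -2.
A: 219 − 4 = 215; Z: 86 − 2 = 84.
Z = 84 is polonium, so the daughter is ^215_84 Po.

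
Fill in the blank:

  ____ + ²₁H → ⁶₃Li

alpha particle

Conserve mass number: A + 2 = 6, so A = 4.
Conserve atomic number: Z + 1 = 3, so Z = 2.
A = 4 and Z = 2 is ⁴₂He — an alpha particle.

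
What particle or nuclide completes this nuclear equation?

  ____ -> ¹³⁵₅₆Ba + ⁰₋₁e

Conserve mass number: A = 135 + 0, so A = 135.
Conserve atomic number: Z = 56 − 1, so Z = 55.
Z = 55 is caesium, so the species is ¹³⁵₅₅Cs.

Cs-135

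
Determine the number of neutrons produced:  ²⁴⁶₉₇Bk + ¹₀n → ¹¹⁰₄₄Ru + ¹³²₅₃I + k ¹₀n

Conserve mass number: 247 = 110 + 132 + k, so k = 247 − 242 = 5.
Check atomic number: 97 = 44 + 53 + 0 = 97. ✓

5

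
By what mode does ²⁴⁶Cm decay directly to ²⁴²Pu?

alpha decay

ΔA = 242 − 246 = -4; ΔZ = 94 − 96 = -2.
A drops by 4 and Z drops by 2 — the signature of alpha emission.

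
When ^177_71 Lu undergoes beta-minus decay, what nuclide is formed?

Beta-minus decay: mass number changes by +0, atomic number by +1.
A: 177 = 177; Z: 71 + 1 = 72.
Z = 72 is hafnium, so the daughter is ^177_72 Hf.

Hf-177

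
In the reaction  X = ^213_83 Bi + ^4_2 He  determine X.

Conserve mass number: A = 213 + 4, so A = 217.
Conserve atomic number: Z = 83 + 2, so Z = 85.
Z = 85 is astatine, so the species is ^217_85 At.

At-217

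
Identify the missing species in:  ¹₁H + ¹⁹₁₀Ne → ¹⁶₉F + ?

alpha particle

Conserve mass number: 1 + 19 = 16 + A, so A = 4.
Conserve atomic number: 1 + 10 = 9 + Z, so Z = 2.
A = 4 and Z = 2 is ⁴₂He — an alpha particle.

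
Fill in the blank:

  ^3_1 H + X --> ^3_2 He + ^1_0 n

proton

Conserve mass number: 3 + A = 3 + 1, so A = 1.
Conserve atomic number: 1 + Z = 2 + 0, so Z = 1.
A = 1 and Z = 1 is ^1_1 H — a proton.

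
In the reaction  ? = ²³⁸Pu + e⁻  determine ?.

Np-238

Conserve mass number: A = 238 + 0, so A = 238.
Conserve atomic number: Z = 94 − 1, so Z = 93.
Z = 93 is neptunium, so the species is ²³⁸Np.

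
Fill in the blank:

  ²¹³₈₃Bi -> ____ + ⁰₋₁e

Conserve mass number: 213 = A + 0, so A = 213.
Conserve atomic number: 83 = Z − 1, so Z = 84.
Z = 84 is polonium, so the species is ²¹³₈₄Po.

Po-213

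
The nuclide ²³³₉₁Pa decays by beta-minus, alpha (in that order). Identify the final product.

Start: (A, Z) = (233, 91).
After β⁻: (233, 92).
After α: (229, 90).
Z = 90 is thorium.

Th-229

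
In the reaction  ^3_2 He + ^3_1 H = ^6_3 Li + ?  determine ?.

Conserve mass number: 3 + 3 = 6 + A, so A = 0.
Conserve atomic number: 2 + 1 = 3 + Z, so Z = 0.
A = 0 and Z = 0 is ^0_0 γ — a gamma ray.

gamma ray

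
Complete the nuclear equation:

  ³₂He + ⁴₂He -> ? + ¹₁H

Li-6

Conserve mass number: 3 + 4 = A + 1, so A = 6.
Conserve atomic number: 2 + 2 = Z + 1, so Z = 3.
Z = 3 is lithium, so the species is ⁶₃Li.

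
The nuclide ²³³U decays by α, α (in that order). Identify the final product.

Start: (A, Z) = (233, 92).
After α: (229, 90).
After α: (225, 88).
Z = 88 is radium.

Ra-225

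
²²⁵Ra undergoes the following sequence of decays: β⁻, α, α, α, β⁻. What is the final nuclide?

Po-213

Start: (A, Z) = (225, 88).
After β⁻: (225, 89).
After α: (221, 87).
After α: (217, 85).
After α: (213, 83).
After β⁻: (213, 84).
Z = 84 is polonium.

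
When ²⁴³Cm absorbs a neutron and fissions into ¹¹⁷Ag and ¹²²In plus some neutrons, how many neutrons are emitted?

Conserve mass number: 244 = 117 + 122 + k, so k = 244 − 239 = 5.
Check atomic number: 96 = 47 + 49 + 0 = 96. ✓

5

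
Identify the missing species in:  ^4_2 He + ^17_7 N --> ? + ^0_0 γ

Conserve mass number: 4 + 17 = A + 0, so A = 21.
Conserve atomic number: 2 + 7 = Z + 0, so Z = 9.
Z = 9 is fluorine, so the species is ^21_9 F.

F-21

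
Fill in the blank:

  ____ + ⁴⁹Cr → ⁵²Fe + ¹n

alpha particle

Conserve mass number: A + 49 = 52 + 1, so A = 4.
Conserve atomic number: Z + 24 = 26 + 0, so Z = 2.
A = 4 and Z = 2 is ⁴He — an alpha particle.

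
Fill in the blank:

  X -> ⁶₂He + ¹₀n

Conserve mass number: A = 6 + 1, so A = 7.
Conserve atomic number: Z = 2 + 0, so Z = 2.
Z = 2 is helium, so the species is ⁷₂He.

He-7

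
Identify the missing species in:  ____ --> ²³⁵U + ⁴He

Pu-239

Conserve mass number: A = 235 + 4, so A = 239.
Conserve atomic number: Z = 92 + 2, so Z = 94.
Z = 94 is plutonium, so the species is ²³⁹Pu.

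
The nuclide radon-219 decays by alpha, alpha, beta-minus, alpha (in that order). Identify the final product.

Tl-207

Start: (A, Z) = (219, 86).
After α: (215, 84).
After α: (211, 82).
After β⁻: (211, 83).
After α: (207, 81).
Z = 81 is thallium.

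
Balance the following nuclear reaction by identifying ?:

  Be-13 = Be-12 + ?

neutron

Conserve mass number: 13 = 12 + A, so A = 1.
Conserve atomic number: 4 = 4 + Z, so Z = 0.
A = 1 and Z = 0 is n — a neutron.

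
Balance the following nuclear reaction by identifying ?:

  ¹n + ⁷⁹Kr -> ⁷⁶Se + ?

Conserve mass number: 1 + 79 = 76 + A, so A = 4.
Conserve atomic number: 0 + 36 = 34 + Z, so Z = 2.
A = 4 and Z = 2 is ⁴He — an alpha particle.

alpha particle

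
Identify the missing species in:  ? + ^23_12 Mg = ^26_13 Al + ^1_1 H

alpha particle

Conserve mass number: A + 23 = 26 + 1, so A = 4.
Conserve atomic number: Z + 12 = 13 + 1, so Z = 2.
A = 4 and Z = 2 is ^4_2 He — an alpha particle.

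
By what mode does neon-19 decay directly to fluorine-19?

beta-plus decay or electron capture

ΔA = 19 − 19 = 0; ΔZ = 9 − 10 = -1.
A is unchanged and Z drops by 1 — a proton has become a neutron (β⁺ emission or electron capture).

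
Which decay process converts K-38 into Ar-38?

ΔA = 38 − 38 = 0; ΔZ = 18 − 19 = -1.
A is unchanged and Z drops by 1 — a proton has become a neutron (β⁺ emission or electron capture).

beta-plus decay or electron capture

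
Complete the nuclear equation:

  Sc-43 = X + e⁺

Ca-43

Conserve mass number: 43 = A + 0, so A = 43.
Conserve atomic number: 21 = Z + 1, so Z = 20.
Z = 20 is calcium, so the species is Ca-43.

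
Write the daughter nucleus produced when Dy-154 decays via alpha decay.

Gd-150

Alpha decay: mass number changes by -4, atomic number by -2.
A: 154 − 4 = 150; Z: 66 − 2 = 64.
Z = 64 is gadolinium, so the daughter is Gd-150.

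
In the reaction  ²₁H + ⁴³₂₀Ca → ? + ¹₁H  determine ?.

Conserve mass number: 2 + 43 = A + 1, so A = 44.
Conserve atomic number: 1 + 20 = Z + 1, so Z = 20.
Z = 20 is calcium, so the species is ⁴⁴₂₀Ca.

Ca-44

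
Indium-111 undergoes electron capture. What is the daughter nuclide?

Cd-111

Electron capture: mass number changes by +0, atomic number by -1.
A: 111 = 111; Z: 49 − 1 = 48.
Z = 48 is cadmium, so the daughter is cadmium-111.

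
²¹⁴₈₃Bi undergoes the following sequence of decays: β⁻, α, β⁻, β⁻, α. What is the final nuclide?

Pb-206

Start: (A, Z) = (214, 83).
After β⁻: (214, 84).
After α: (210, 82).
After β⁻: (210, 83).
After β⁻: (210, 84).
After α: (206, 82).
Z = 82 is lead.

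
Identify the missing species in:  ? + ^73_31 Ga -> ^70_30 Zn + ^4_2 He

proton

Conserve mass number: A + 73 = 70 + 4, so A = 1.
Conserve atomic number: Z + 31 = 30 + 2, so Z = 1.
A = 1 and Z = 1 is ^1_1 H — a proton.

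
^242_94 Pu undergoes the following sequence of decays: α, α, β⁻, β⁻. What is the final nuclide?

Start: (A, Z) = (242, 94).
After α: (238, 92).
After α: (234, 90).
After β⁻: (234, 91).
After β⁻: (234, 92).
Z = 92 is uranium.

U-234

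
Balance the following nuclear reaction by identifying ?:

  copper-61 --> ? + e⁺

Conserve mass number: 61 = A + 0, so A = 61.
Conserve atomic number: 29 = Z + 1, so Z = 28.
Z = 28 is nickel, so the species is nickel-61.

Ni-61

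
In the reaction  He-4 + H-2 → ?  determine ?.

Li-6

Conserve mass number: 4 + 2 = A, so A = 6.
Conserve atomic number: 2 + 1 = Z, so Z = 3.
Z = 3 is lithium, so the species is Li-6.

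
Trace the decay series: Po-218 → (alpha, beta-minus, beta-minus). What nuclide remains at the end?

Po-214

Start: (A, Z) = (218, 84).
After α: (214, 82).
After β⁻: (214, 83).
After β⁻: (214, 84).
Z = 84 is polonium.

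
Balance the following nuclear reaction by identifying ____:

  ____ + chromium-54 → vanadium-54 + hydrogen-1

Conserve mass number: A + 54 = 54 + 1, so A = 1.
Conserve atomic number: Z + 24 = 23 + 1, so Z = 0.
A = 1 and Z = 0 is neutron — a neutron.

neutron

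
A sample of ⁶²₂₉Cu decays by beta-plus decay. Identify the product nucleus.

Ni-62

Beta-plus decay: mass number changes by +0, atomic number by -1.
A: 62 = 62; Z: 29 − 1 = 28.
Z = 28 is nickel, so the daughter is ⁶²₂₈Ni.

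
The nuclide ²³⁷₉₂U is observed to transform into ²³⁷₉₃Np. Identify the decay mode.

beta-minus decay

ΔA = 237 − 237 = 0; ΔZ = 93 − 92 = +1.
A is unchanged and Z rises by 1 — a neutron has become a proton (β⁻ decay).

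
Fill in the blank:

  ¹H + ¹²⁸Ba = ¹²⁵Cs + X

alpha particle

Conserve mass number: 1 + 128 = 125 + A, so A = 4.
Conserve atomic number: 1 + 56 = 55 + Z, so Z = 2.
A = 4 and Z = 2 is ⁴He — an alpha particle.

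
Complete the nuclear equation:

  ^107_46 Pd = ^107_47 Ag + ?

beta-minus particle

Conserve mass number: 107 = 107 + A, so A = 0.
Conserve atomic number: 46 = 47 + Z, so Z = -1.
A = 0 and Z = -1 is ^0_-1 e — a beta-minus particle.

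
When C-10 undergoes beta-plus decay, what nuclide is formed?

B-10

Beta-plus decay: mass number changes by +0, atomic number by -1.
A: 10 = 10; Z: 6 − 1 = 5.
Z = 5 is boron, so the daughter is B-10.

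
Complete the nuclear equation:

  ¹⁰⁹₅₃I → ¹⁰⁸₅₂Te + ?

proton

Conserve mass number: 109 = 108 + A, so A = 1.
Conserve atomic number: 53 = 52 + Z, so Z = 1.
A = 1 and Z = 1 is ¹₁H — a proton.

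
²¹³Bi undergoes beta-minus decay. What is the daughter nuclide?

Beta-minus decay: mass number changes by +0, atomic number by +1.
A: 213 = 213; Z: 83 + 1 = 84.
Z = 84 is polonium, so the daughter is ²¹³Po.

Po-213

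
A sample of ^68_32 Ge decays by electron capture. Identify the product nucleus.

Ga-68

Electron capture: mass number changes by +0, atomic number by -1.
A: 68 = 68; Z: 32 − 1 = 31.
Z = 31 is gallium, so the daughter is ^68_31 Ga.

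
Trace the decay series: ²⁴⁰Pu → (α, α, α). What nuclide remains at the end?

Ra-228

Start: (A, Z) = (240, 94).
After α: (236, 92).
After α: (232, 90).
After α: (228, 88).
Z = 88 is radium.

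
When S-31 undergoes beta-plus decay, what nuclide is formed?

P-31

Beta-plus decay: mass number changes by +0, atomic number by -1.
A: 31 = 31; Z: 16 − 1 = 15.
Z = 15 is phosphorus, so the daughter is P-31.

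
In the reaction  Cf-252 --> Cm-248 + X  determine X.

alpha particle

Conserve mass number: 252 = 248 + A, so A = 4.
Conserve atomic number: 98 = 96 + Z, so Z = 2.
A = 4 and Z = 2 is He-4 — an alpha particle.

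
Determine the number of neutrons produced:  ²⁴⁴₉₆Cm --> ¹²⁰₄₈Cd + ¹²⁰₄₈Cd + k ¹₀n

Conserve mass number: 244 = 120 + 120 + k, so k = 244 − 240 = 4.
Check atomic number: 96 = 48 + 48 + 0 = 96. ✓

4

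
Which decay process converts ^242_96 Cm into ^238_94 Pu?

ΔA = 238 − 242 = -4; ΔZ = 94 − 96 = -2.
A drops by 4 and Z drops by 2 — the signature of alpha emission.

alpha decay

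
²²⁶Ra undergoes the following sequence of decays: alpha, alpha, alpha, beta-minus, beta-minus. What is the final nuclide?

Po-214

Start: (A, Z) = (226, 88).
After α: (222, 86).
After α: (218, 84).
After α: (214, 82).
After β⁻: (214, 83).
After β⁻: (214, 84).
Z = 84 is polonium.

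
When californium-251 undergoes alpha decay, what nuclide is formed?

Alpha decay: mass number changes by -4, atomic number by -2.
A: 251 − 4 = 247; Z: 98 − 2 = 96.
Z = 96 is curium, so the daughter is curium-247.

Cm-247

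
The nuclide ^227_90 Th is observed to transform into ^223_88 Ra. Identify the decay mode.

ΔA = 223 − 227 = -4; ΔZ = 88 − 90 = -2.
A drops by 4 and Z drops by 2 — the signature of alpha emission.

alpha decay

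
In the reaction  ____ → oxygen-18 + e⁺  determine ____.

F-18

Conserve mass number: A = 18 + 0, so A = 18.
Conserve atomic number: Z = 8 + 1, so Z = 9.
Z = 9 is fluorine, so the species is fluorine-18.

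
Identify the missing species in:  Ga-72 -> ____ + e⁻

Ge-72

Conserve mass number: 72 = A + 0, so A = 72.
Conserve atomic number: 31 = Z − 1, so Z = 32.
Z = 32 is germanium, so the species is Ge-72.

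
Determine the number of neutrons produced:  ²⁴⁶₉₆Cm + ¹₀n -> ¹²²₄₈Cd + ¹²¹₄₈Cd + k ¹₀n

Conserve mass number: 247 = 122 + 121 + k, so k = 247 − 243 = 4.
Check atomic number: 96 = 48 + 48 + 0 = 96. ✓

4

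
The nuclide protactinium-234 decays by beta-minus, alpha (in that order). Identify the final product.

Th-230

Start: (A, Z) = (234, 91).
After β⁻: (234, 92).
After α: (230, 90).
Z = 90 is thorium.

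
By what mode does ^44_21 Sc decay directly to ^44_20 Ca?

beta-plus decay or electron capture

ΔA = 44 − 44 = 0; ΔZ = 20 − 21 = -1.
A is unchanged and Z drops by 1 — a proton has become a neutron (β⁺ emission or electron capture).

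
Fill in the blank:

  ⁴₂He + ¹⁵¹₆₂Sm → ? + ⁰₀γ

Gd-155

Conserve mass number: 4 + 151 = A + 0, so A = 155.
Conserve atomic number: 2 + 62 = Z + 0, so Z = 64.
Z = 64 is gadolinium, so the species is ¹⁵⁵₆₄Gd.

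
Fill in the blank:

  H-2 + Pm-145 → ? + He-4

Nd-143

Conserve mass number: 2 + 145 = A + 4, so A = 143.
Conserve atomic number: 1 + 61 = Z + 2, so Z = 60.
Z = 60 is neodymium, so the species is Nd-143.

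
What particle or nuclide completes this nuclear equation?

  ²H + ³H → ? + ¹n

He-4

Conserve mass number: 2 + 3 = A + 1, so A = 4.
Conserve atomic number: 1 + 1 = Z + 0, so Z = 2.
A = 4 and Z = 2 is ⁴He — an alpha particle.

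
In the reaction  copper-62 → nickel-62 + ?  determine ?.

Conserve mass number: 62 = 62 + A, so A = 0.
Conserve atomic number: 29 = 28 + Z, so Z = 1.
A = 0 and Z = 1 is e⁺ — a positron.

positron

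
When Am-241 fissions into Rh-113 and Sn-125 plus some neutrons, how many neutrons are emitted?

Conserve mass number: 241 = 113 + 125 + k, so k = 241 − 238 = 3.
Check atomic number: 95 = 45 + 50 + 0 = 95. ✓

3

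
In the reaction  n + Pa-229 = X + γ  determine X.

Conserve mass number: 1 + 229 = A + 0, so A = 230.
Conserve atomic number: 0 + 91 = Z + 0, so Z = 91.
Z = 91 is protactinium, so the species is Pa-230.

Pa-230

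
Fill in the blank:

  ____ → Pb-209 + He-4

Conserve mass number: A = 209 + 4, so A = 213.
Conserve atomic number: Z = 82 + 2, so Z = 84.
Z = 84 is polonium, so the species is Po-213.

Po-213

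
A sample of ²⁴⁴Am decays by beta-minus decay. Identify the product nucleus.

Cm-244

Beta-minus decay: mass number changes by +0, atomic number by +1.
A: 244 = 244; Z: 95 + 1 = 96.
Z = 96 is curium, so the daughter is ²⁴⁴Cm.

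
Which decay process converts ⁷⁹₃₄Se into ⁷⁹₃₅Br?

beta-minus decay

ΔA = 79 − 79 = 0; ΔZ = 35 − 34 = +1.
A is unchanged and Z rises by 1 — a neutron has become a proton (β⁻ decay).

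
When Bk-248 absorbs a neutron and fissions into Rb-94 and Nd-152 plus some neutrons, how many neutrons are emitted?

Conserve mass number: 249 = 94 + 152 + k, so k = 249 − 246 = 3.
Check atomic number: 97 = 37 + 60 + 0 = 97. ✓

3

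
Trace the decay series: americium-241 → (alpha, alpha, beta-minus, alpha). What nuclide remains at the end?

Th-229

Start: (A, Z) = (241, 95).
After α: (237, 93).
After α: (233, 91).
After β⁻: (233, 92).
After α: (229, 90).
Z = 90 is thorium.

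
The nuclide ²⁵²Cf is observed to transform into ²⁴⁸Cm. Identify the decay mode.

ΔA = 248 − 252 = -4; ΔZ = 96 − 98 = -2.
A drops by 4 and Z drops by 2 — the signature of alpha emission.

alpha decay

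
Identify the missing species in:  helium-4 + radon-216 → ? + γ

Ra-220

Conserve mass number: 4 + 216 = A + 0, so A = 220.
Conserve atomic number: 2 + 86 = Z + 0, so Z = 88.
Z = 88 is radium, so the species is radium-220.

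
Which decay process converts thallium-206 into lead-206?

ΔA = 206 − 206 = 0; ΔZ = 82 − 81 = +1.
A is unchanged and Z rises by 1 — a neutron has become a proton (β⁻ decay).

beta-minus decay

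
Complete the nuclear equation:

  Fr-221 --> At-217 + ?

alpha particle

Conserve mass number: 221 = 217 + A, so A = 4.
Conserve atomic number: 87 = 85 + Z, so Z = 2.
A = 4 and Z = 2 is He-4 — an alpha particle.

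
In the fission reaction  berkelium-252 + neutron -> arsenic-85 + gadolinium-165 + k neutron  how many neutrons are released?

3

Conserve mass number: 253 = 85 + 165 + k, so k = 253 − 250 = 3.
Check atomic number: 97 = 33 + 64 + 0 = 97. ✓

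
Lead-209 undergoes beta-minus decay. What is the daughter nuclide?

Beta-minus decay: mass number changes by +0, atomic number by +1.
A: 209 = 209; Z: 82 + 1 = 83.
Z = 83 is bismuth, so the daughter is bismuth-209.

Bi-209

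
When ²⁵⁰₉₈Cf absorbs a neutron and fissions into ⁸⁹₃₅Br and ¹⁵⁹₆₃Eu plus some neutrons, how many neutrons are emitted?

Conserve mass number: 251 = 89 + 159 + k, so k = 251 − 248 = 3.
Check atomic number: 98 = 35 + 63 + 0 = 98. ✓

3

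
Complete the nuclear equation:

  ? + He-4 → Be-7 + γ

Conserve mass number: A + 4 = 7 + 0, so A = 3.
Conserve atomic number: Z + 2 = 4 + 0, so Z = 2.
Z = 2 is helium, so the species is He-3.

He-3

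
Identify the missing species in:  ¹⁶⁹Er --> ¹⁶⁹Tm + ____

beta-minus particle

Conserve mass number: 169 = 169 + A, so A = 0.
Conserve atomic number: 68 = 69 + Z, so Z = -1.
A = 0 and Z = -1 is e⁻ — a beta-minus particle.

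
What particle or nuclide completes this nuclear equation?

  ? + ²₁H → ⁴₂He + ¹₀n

triton

Conserve mass number: A + 2 = 4 + 1, so A = 3.
Conserve atomic number: Z + 1 = 2 + 0, so Z = 1.
A = 3 and Z = 1 is ³₁H — a triton.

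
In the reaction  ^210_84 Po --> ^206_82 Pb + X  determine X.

Conserve mass number: 210 = 206 + A, so A = 4.
Conserve atomic number: 84 = 82 + Z, so Z = 2.
A = 4 and Z = 2 is ^4_2 He — an alpha particle.

alpha particle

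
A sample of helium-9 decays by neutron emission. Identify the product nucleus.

Neutron emission: mass number changes by -1, atomic number by +0.
A: 9 − 1 = 8; Z: 2 = 2.
Z = 2 is helium, so the daughter is helium-8.

He-8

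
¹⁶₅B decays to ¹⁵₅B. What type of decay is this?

ΔA = 15 − 16 = -1; ΔZ = 5 − 5 = +0.
A drops by 1 with Z unchanged — a neutron was emitted.

neutron emission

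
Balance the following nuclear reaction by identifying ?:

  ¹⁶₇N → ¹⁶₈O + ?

Conserve mass number: 16 = 16 + A, so A = 0.
Conserve atomic number: 7 = 8 + Z, so Z = -1.
A = 0 and Z = -1 is ⁰₋₁e — a beta-minus particle.

beta-minus particle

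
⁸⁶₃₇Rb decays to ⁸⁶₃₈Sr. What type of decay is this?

beta-minus decay

ΔA = 86 − 86 = 0; ΔZ = 38 − 37 = +1.
A is unchanged and Z rises by 1 — a neutron has become a proton (β⁻ decay).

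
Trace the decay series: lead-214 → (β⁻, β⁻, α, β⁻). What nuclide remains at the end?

Start: (A, Z) = (214, 82).
After β⁻: (214, 83).
After β⁻: (214, 84).
After α: (210, 82).
After β⁻: (210, 83).
Z = 83 is bismuth.

Bi-210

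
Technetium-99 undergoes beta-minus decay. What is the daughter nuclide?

Ru-99

Beta-minus decay: mass number changes by +0, atomic number by +1.
A: 99 = 99; Z: 43 + 1 = 44.
Z = 44 is ruthenium, so the daughter is ruthenium-99.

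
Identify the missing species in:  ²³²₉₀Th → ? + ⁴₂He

Ra-228

Conserve mass number: 232 = A + 4, so A = 228.
Conserve atomic number: 90 = Z + 2, so Z = 88.
Z = 88 is radium, so the species is ²²⁸₈₈Ra.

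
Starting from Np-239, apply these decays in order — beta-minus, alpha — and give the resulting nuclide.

U-235

Start: (A, Z) = (239, 93).
After β⁻: (239, 94).
After α: (235, 92).
Z = 92 is uranium.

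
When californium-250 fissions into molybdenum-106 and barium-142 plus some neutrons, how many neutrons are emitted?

Conserve mass number: 250 = 106 + 142 + k, so k = 250 − 248 = 2.
Check atomic number: 98 = 42 + 56 + 0 = 98. ✓

2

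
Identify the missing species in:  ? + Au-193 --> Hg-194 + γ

proton

Conserve mass number: A + 193 = 194 + 0, so A = 1.
Conserve atomic number: Z + 79 = 80 + 0, so Z = 1.
A = 1 and Z = 1 is H-1 — a proton.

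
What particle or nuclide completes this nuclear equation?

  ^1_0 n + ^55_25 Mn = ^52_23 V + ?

alpha particle

Conserve mass number: 1 + 55 = 52 + A, so A = 4.
Conserve atomic number: 0 + 25 = 23 + Z, so Z = 2.
A = 4 and Z = 2 is ^4_2 He — an alpha particle.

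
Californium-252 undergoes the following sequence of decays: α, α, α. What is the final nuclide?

Start: (A, Z) = (252, 98).
After α: (248, 96).
After α: (244, 94).
After α: (240, 92).
Z = 92 is uranium.

U-240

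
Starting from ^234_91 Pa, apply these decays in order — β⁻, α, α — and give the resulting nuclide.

Start: (A, Z) = (234, 91).
After β⁻: (234, 92).
After α: (230, 90).
After α: (226, 88).
Z = 88 is radium.

Ra-226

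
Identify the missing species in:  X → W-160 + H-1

Re-161

Conserve mass number: A = 160 + 1, so A = 161.
Conserve atomic number: Z = 74 + 1, so Z = 75.
Z = 75 is rhenium, so the species is Re-161.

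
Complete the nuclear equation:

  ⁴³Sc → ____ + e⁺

Conserve mass number: 43 = A + 0, so A = 43.
Conserve atomic number: 21 = Z + 1, so Z = 20.
Z = 20 is calcium, so the species is ⁴³Ca.

Ca-43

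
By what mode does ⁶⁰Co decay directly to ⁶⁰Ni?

ΔA = 60 − 60 = 0; ΔZ = 28 − 27 = +1.
A is unchanged and Z rises by 1 — a neutron has become a proton (β⁻ decay).

beta-minus decay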